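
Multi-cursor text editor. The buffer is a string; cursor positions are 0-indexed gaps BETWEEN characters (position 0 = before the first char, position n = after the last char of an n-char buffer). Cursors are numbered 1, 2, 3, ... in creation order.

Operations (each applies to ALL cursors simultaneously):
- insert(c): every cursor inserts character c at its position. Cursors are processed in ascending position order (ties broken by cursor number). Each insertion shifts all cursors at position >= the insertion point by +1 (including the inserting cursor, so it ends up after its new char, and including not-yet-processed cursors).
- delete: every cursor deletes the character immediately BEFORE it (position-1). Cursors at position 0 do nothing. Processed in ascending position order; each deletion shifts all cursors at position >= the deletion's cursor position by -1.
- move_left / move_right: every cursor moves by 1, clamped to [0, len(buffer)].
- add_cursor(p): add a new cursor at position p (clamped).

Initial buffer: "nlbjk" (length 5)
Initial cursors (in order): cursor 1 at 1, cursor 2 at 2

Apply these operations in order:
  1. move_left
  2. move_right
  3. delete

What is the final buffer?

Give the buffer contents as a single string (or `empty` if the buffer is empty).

Answer: bjk

Derivation:
After op 1 (move_left): buffer="nlbjk" (len 5), cursors c1@0 c2@1, authorship .....
After op 2 (move_right): buffer="nlbjk" (len 5), cursors c1@1 c2@2, authorship .....
After op 3 (delete): buffer="bjk" (len 3), cursors c1@0 c2@0, authorship ...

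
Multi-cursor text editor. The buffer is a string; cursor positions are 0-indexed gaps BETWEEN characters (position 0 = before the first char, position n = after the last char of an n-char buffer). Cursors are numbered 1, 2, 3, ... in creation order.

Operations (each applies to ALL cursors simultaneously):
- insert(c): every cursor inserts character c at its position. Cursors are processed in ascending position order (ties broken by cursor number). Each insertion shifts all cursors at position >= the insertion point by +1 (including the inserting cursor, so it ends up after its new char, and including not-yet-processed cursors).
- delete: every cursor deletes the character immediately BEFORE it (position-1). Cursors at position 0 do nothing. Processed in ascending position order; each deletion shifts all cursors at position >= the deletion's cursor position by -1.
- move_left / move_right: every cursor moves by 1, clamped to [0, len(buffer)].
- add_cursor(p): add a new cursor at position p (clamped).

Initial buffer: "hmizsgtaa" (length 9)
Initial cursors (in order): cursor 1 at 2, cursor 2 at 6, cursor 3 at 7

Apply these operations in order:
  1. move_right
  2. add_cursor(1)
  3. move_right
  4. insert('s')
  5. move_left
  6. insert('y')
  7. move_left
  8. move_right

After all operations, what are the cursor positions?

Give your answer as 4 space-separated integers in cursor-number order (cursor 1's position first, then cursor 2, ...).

Answer: 7 13 16 3

Derivation:
After op 1 (move_right): buffer="hmizsgtaa" (len 9), cursors c1@3 c2@7 c3@8, authorship .........
After op 2 (add_cursor(1)): buffer="hmizsgtaa" (len 9), cursors c4@1 c1@3 c2@7 c3@8, authorship .........
After op 3 (move_right): buffer="hmizsgtaa" (len 9), cursors c4@2 c1@4 c2@8 c3@9, authorship .........
After op 4 (insert('s')): buffer="hmsizssgtasas" (len 13), cursors c4@3 c1@6 c2@11 c3@13, authorship ..4..1....2.3
After op 5 (move_left): buffer="hmsizssgtasas" (len 13), cursors c4@2 c1@5 c2@10 c3@12, authorship ..4..1....2.3
After op 6 (insert('y')): buffer="hmysizyssgtaysays" (len 17), cursors c4@3 c1@7 c2@13 c3@16, authorship ..44..11....22.33
After op 7 (move_left): buffer="hmysizyssgtaysays" (len 17), cursors c4@2 c1@6 c2@12 c3@15, authorship ..44..11....22.33
After op 8 (move_right): buffer="hmysizyssgtaysays" (len 17), cursors c4@3 c1@7 c2@13 c3@16, authorship ..44..11....22.33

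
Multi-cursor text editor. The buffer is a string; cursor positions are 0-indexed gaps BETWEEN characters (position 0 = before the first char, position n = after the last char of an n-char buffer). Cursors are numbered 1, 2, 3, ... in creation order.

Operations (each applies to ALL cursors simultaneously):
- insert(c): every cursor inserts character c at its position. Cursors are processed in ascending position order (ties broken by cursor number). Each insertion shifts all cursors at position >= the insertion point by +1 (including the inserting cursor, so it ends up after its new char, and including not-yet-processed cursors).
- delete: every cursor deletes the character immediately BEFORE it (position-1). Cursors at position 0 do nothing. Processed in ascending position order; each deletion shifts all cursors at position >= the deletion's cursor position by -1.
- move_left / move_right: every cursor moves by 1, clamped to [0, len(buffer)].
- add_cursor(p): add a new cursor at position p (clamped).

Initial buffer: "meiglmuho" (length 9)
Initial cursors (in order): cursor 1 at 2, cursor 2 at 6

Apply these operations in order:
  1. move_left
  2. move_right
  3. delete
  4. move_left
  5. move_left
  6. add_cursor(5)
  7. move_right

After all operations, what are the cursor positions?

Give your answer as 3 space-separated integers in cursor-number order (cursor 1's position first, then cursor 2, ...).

Answer: 1 3 6

Derivation:
After op 1 (move_left): buffer="meiglmuho" (len 9), cursors c1@1 c2@5, authorship .........
After op 2 (move_right): buffer="meiglmuho" (len 9), cursors c1@2 c2@6, authorship .........
After op 3 (delete): buffer="migluho" (len 7), cursors c1@1 c2@4, authorship .......
After op 4 (move_left): buffer="migluho" (len 7), cursors c1@0 c2@3, authorship .......
After op 5 (move_left): buffer="migluho" (len 7), cursors c1@0 c2@2, authorship .......
After op 6 (add_cursor(5)): buffer="migluho" (len 7), cursors c1@0 c2@2 c3@5, authorship .......
After op 7 (move_right): buffer="migluho" (len 7), cursors c1@1 c2@3 c3@6, authorship .......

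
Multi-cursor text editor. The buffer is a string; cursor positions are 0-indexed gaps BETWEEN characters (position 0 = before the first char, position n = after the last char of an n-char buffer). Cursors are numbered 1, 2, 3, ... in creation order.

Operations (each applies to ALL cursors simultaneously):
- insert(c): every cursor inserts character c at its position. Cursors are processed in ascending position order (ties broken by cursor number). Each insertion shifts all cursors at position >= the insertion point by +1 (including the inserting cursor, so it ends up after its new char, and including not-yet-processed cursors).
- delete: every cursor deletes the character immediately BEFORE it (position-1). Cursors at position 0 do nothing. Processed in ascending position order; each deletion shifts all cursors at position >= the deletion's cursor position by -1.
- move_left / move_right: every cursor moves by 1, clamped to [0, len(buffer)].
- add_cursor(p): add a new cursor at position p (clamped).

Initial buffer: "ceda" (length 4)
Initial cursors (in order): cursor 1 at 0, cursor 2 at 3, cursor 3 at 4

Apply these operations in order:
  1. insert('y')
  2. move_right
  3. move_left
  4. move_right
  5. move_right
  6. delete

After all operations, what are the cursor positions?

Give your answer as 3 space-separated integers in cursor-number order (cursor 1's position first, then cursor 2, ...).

After op 1 (insert('y')): buffer="ycedyay" (len 7), cursors c1@1 c2@5 c3@7, authorship 1...2.3
After op 2 (move_right): buffer="ycedyay" (len 7), cursors c1@2 c2@6 c3@7, authorship 1...2.3
After op 3 (move_left): buffer="ycedyay" (len 7), cursors c1@1 c2@5 c3@6, authorship 1...2.3
After op 4 (move_right): buffer="ycedyay" (len 7), cursors c1@2 c2@6 c3@7, authorship 1...2.3
After op 5 (move_right): buffer="ycedyay" (len 7), cursors c1@3 c2@7 c3@7, authorship 1...2.3
After op 6 (delete): buffer="ycdy" (len 4), cursors c1@2 c2@4 c3@4, authorship 1..2

Answer: 2 4 4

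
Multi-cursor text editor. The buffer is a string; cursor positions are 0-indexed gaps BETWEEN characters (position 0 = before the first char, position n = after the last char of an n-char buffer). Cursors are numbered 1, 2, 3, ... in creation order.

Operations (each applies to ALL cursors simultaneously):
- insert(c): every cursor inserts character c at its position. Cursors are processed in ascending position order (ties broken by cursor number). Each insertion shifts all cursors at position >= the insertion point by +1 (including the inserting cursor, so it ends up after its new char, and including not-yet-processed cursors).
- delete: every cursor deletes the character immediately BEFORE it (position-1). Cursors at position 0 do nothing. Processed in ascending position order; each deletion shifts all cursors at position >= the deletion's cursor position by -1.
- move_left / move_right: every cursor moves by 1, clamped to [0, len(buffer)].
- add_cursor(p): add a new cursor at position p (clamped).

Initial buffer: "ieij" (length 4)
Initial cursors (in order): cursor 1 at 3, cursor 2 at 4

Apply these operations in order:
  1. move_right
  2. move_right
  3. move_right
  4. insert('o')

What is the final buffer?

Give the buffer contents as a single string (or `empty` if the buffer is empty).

Answer: ieijoo

Derivation:
After op 1 (move_right): buffer="ieij" (len 4), cursors c1@4 c2@4, authorship ....
After op 2 (move_right): buffer="ieij" (len 4), cursors c1@4 c2@4, authorship ....
After op 3 (move_right): buffer="ieij" (len 4), cursors c1@4 c2@4, authorship ....
After op 4 (insert('o')): buffer="ieijoo" (len 6), cursors c1@6 c2@6, authorship ....12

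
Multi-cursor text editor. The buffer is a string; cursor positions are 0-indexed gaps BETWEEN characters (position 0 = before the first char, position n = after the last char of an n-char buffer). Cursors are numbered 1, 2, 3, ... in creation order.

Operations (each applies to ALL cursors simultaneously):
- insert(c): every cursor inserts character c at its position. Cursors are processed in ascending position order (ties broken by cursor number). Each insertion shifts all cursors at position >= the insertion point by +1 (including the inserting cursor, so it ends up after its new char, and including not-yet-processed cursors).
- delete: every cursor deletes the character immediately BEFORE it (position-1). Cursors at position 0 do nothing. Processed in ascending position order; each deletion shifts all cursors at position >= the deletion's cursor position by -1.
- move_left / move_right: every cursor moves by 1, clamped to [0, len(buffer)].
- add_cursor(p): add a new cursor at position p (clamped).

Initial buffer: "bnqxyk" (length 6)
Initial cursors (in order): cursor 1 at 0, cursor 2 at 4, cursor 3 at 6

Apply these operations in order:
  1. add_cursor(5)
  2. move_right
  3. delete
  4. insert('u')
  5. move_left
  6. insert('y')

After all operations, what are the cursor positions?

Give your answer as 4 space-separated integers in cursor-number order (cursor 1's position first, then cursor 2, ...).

Answer: 1 9 9 9

Derivation:
After op 1 (add_cursor(5)): buffer="bnqxyk" (len 6), cursors c1@0 c2@4 c4@5 c3@6, authorship ......
After op 2 (move_right): buffer="bnqxyk" (len 6), cursors c1@1 c2@5 c3@6 c4@6, authorship ......
After op 3 (delete): buffer="nq" (len 2), cursors c1@0 c2@2 c3@2 c4@2, authorship ..
After op 4 (insert('u')): buffer="unquuu" (len 6), cursors c1@1 c2@6 c3@6 c4@6, authorship 1..234
After op 5 (move_left): buffer="unquuu" (len 6), cursors c1@0 c2@5 c3@5 c4@5, authorship 1..234
After op 6 (insert('y')): buffer="yunquuyyyu" (len 10), cursors c1@1 c2@9 c3@9 c4@9, authorship 11..232344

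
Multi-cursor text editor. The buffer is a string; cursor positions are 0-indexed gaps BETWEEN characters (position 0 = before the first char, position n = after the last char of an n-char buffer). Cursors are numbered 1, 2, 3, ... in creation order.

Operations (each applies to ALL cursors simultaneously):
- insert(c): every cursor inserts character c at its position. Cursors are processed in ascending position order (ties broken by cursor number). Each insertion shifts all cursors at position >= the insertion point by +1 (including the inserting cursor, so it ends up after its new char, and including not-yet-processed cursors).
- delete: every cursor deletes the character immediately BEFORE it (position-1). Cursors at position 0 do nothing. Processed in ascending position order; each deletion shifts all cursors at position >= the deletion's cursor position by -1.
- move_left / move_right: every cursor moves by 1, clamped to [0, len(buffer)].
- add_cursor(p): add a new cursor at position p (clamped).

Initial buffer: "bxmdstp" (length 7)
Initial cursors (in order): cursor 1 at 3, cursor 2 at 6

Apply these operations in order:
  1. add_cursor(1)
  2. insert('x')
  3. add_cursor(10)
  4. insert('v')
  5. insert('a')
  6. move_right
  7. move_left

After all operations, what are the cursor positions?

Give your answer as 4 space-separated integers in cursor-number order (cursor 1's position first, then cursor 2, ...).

Answer: 9 15 4 17

Derivation:
After op 1 (add_cursor(1)): buffer="bxmdstp" (len 7), cursors c3@1 c1@3 c2@6, authorship .......
After op 2 (insert('x')): buffer="bxxmxdstxp" (len 10), cursors c3@2 c1@5 c2@9, authorship .3..1...2.
After op 3 (add_cursor(10)): buffer="bxxmxdstxp" (len 10), cursors c3@2 c1@5 c2@9 c4@10, authorship .3..1...2.
After op 4 (insert('v')): buffer="bxvxmxvdstxvpv" (len 14), cursors c3@3 c1@7 c2@12 c4@14, authorship .33..11...22.4
After op 5 (insert('a')): buffer="bxvaxmxvadstxvapva" (len 18), cursors c3@4 c1@9 c2@15 c4@18, authorship .333..111...222.44
After op 6 (move_right): buffer="bxvaxmxvadstxvapva" (len 18), cursors c3@5 c1@10 c2@16 c4@18, authorship .333..111...222.44
After op 7 (move_left): buffer="bxvaxmxvadstxvapva" (len 18), cursors c3@4 c1@9 c2@15 c4@17, authorship .333..111...222.44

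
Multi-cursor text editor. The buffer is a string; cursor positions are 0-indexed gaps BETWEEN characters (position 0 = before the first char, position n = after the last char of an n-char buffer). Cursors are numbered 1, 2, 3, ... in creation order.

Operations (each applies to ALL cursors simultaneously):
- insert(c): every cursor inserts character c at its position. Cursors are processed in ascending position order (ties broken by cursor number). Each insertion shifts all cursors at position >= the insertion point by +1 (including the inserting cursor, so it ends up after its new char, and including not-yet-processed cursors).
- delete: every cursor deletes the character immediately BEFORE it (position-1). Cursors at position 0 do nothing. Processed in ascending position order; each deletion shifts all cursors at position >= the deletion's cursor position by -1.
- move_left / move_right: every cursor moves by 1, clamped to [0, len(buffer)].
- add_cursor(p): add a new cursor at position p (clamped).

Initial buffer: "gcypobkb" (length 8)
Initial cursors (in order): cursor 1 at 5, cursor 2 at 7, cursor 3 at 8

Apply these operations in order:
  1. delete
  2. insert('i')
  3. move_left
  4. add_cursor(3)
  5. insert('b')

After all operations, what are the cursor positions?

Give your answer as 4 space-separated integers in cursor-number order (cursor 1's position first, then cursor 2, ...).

After op 1 (delete): buffer="gcypb" (len 5), cursors c1@4 c2@5 c3@5, authorship .....
After op 2 (insert('i')): buffer="gcypibii" (len 8), cursors c1@5 c2@8 c3@8, authorship ....1.23
After op 3 (move_left): buffer="gcypibii" (len 8), cursors c1@4 c2@7 c3@7, authorship ....1.23
After op 4 (add_cursor(3)): buffer="gcypibii" (len 8), cursors c4@3 c1@4 c2@7 c3@7, authorship ....1.23
After op 5 (insert('b')): buffer="gcybpbibibbi" (len 12), cursors c4@4 c1@6 c2@11 c3@11, authorship ...4.11.2233

Answer: 6 11 11 4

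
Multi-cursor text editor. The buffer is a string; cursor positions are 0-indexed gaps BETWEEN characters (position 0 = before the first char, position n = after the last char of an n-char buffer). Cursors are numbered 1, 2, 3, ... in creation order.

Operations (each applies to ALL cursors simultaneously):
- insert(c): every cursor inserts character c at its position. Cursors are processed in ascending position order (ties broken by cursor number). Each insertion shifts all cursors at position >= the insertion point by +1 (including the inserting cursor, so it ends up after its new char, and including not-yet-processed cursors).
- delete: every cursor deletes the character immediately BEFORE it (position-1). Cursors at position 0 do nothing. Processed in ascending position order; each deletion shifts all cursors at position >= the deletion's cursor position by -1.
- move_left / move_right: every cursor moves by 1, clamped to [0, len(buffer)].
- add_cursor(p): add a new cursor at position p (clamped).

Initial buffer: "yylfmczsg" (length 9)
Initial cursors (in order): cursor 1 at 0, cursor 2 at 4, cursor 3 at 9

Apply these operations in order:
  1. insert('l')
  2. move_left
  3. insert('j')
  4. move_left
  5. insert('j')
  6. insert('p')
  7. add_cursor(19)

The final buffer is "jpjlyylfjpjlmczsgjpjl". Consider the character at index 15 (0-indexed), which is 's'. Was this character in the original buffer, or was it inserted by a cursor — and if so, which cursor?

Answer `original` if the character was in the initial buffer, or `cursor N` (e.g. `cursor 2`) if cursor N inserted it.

Answer: original

Derivation:
After op 1 (insert('l')): buffer="lyylflmczsgl" (len 12), cursors c1@1 c2@6 c3@12, authorship 1....2.....3
After op 2 (move_left): buffer="lyylflmczsgl" (len 12), cursors c1@0 c2@5 c3@11, authorship 1....2.....3
After op 3 (insert('j')): buffer="jlyylfjlmczsgjl" (len 15), cursors c1@1 c2@7 c3@14, authorship 11....22.....33
After op 4 (move_left): buffer="jlyylfjlmczsgjl" (len 15), cursors c1@0 c2@6 c3@13, authorship 11....22.....33
After op 5 (insert('j')): buffer="jjlyylfjjlmczsgjjl" (len 18), cursors c1@1 c2@8 c3@16, authorship 111....222.....333
After op 6 (insert('p')): buffer="jpjlyylfjpjlmczsgjpjl" (len 21), cursors c1@2 c2@10 c3@19, authorship 1111....2222.....3333
After op 7 (add_cursor(19)): buffer="jpjlyylfjpjlmczsgjpjl" (len 21), cursors c1@2 c2@10 c3@19 c4@19, authorship 1111....2222.....3333
Authorship (.=original, N=cursor N): 1 1 1 1 . . . . 2 2 2 2 . . . . . 3 3 3 3
Index 15: author = original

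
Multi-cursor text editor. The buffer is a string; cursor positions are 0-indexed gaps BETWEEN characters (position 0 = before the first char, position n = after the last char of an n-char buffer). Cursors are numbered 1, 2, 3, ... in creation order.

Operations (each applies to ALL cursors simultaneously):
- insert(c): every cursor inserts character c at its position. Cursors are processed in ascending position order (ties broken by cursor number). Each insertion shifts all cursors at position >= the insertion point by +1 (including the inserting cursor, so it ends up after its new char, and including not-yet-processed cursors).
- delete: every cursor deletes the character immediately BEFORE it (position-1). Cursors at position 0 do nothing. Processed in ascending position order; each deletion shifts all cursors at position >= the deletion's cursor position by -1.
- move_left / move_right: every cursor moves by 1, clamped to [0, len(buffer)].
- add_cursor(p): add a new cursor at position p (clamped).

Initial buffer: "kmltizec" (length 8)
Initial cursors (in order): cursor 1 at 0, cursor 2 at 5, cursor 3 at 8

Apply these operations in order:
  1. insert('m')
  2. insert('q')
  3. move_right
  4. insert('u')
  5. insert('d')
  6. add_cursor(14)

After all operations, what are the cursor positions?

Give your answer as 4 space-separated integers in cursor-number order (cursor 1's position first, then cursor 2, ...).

After op 1 (insert('m')): buffer="mkmltimzecm" (len 11), cursors c1@1 c2@7 c3@11, authorship 1.....2...3
After op 2 (insert('q')): buffer="mqkmltimqzecmq" (len 14), cursors c1@2 c2@9 c3@14, authorship 11.....22...33
After op 3 (move_right): buffer="mqkmltimqzecmq" (len 14), cursors c1@3 c2@10 c3@14, authorship 11.....22...33
After op 4 (insert('u')): buffer="mqkumltimqzuecmqu" (len 17), cursors c1@4 c2@12 c3@17, authorship 11.1....22.2..333
After op 5 (insert('d')): buffer="mqkudmltimqzudecmqud" (len 20), cursors c1@5 c2@14 c3@20, authorship 11.11....22.22..3333
After op 6 (add_cursor(14)): buffer="mqkudmltimqzudecmqud" (len 20), cursors c1@5 c2@14 c4@14 c3@20, authorship 11.11....22.22..3333

Answer: 5 14 20 14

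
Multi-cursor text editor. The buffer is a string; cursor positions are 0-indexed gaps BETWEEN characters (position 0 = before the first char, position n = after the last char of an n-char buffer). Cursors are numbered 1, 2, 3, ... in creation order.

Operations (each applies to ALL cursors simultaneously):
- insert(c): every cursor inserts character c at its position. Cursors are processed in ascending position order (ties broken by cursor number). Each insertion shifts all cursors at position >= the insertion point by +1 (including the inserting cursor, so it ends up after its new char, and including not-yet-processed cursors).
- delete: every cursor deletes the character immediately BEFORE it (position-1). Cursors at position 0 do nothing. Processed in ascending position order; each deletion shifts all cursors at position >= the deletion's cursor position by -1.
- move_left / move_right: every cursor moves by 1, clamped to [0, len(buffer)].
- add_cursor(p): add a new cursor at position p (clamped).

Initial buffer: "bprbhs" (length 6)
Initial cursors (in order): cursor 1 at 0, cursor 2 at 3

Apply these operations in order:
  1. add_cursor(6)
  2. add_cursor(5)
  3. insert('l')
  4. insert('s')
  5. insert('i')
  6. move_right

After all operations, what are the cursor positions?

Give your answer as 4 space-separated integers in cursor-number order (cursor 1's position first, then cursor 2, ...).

After op 1 (add_cursor(6)): buffer="bprbhs" (len 6), cursors c1@0 c2@3 c3@6, authorship ......
After op 2 (add_cursor(5)): buffer="bprbhs" (len 6), cursors c1@0 c2@3 c4@5 c3@6, authorship ......
After op 3 (insert('l')): buffer="lbprlbhlsl" (len 10), cursors c1@1 c2@5 c4@8 c3@10, authorship 1...2..4.3
After op 4 (insert('s')): buffer="lsbprlsbhlssls" (len 14), cursors c1@2 c2@7 c4@11 c3@14, authorship 11...22..44.33
After op 5 (insert('i')): buffer="lsibprlsibhlsislsi" (len 18), cursors c1@3 c2@9 c4@14 c3@18, authorship 111...222..444.333
After op 6 (move_right): buffer="lsibprlsibhlsislsi" (len 18), cursors c1@4 c2@10 c4@15 c3@18, authorship 111...222..444.333

Answer: 4 10 18 15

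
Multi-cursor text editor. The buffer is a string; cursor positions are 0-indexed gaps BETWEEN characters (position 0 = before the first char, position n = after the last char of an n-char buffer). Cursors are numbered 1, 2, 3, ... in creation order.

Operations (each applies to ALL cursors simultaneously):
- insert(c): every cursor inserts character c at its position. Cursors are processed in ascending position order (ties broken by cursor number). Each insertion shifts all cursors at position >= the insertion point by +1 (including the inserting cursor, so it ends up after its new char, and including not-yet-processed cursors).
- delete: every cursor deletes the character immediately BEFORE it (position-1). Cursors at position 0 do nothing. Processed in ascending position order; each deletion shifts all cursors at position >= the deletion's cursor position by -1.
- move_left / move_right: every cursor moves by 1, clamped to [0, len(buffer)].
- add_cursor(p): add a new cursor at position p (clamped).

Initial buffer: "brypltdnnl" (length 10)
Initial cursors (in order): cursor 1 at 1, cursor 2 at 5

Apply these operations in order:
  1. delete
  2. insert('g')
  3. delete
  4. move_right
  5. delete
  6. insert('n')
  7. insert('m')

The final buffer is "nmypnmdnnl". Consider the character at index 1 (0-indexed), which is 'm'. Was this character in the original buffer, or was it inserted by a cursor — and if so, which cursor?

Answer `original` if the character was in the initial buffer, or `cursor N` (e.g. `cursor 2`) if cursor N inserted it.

After op 1 (delete): buffer="ryptdnnl" (len 8), cursors c1@0 c2@3, authorship ........
After op 2 (insert('g')): buffer="grypgtdnnl" (len 10), cursors c1@1 c2@5, authorship 1...2.....
After op 3 (delete): buffer="ryptdnnl" (len 8), cursors c1@0 c2@3, authorship ........
After op 4 (move_right): buffer="ryptdnnl" (len 8), cursors c1@1 c2@4, authorship ........
After op 5 (delete): buffer="ypdnnl" (len 6), cursors c1@0 c2@2, authorship ......
After op 6 (insert('n')): buffer="nypndnnl" (len 8), cursors c1@1 c2@4, authorship 1..2....
After op 7 (insert('m')): buffer="nmypnmdnnl" (len 10), cursors c1@2 c2@6, authorship 11..22....
Authorship (.=original, N=cursor N): 1 1 . . 2 2 . . . .
Index 1: author = 1

Answer: cursor 1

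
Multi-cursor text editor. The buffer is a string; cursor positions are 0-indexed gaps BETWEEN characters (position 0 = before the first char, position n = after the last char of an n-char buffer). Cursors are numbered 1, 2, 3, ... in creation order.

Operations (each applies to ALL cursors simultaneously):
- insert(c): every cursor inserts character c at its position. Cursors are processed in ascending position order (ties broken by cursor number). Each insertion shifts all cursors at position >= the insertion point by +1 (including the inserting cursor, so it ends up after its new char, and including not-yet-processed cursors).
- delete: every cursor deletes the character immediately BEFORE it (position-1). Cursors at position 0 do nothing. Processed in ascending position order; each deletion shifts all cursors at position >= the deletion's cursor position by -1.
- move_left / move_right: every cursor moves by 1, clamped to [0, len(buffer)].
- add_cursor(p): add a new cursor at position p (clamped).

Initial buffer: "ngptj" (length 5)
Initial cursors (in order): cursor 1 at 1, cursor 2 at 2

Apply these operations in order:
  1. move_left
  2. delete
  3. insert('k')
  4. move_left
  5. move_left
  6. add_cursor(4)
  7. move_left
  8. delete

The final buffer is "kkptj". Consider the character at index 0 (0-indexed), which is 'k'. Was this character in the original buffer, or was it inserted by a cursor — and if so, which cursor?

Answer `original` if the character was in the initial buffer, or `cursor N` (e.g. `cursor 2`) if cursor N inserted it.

Answer: cursor 1

Derivation:
After op 1 (move_left): buffer="ngptj" (len 5), cursors c1@0 c2@1, authorship .....
After op 2 (delete): buffer="gptj" (len 4), cursors c1@0 c2@0, authorship ....
After op 3 (insert('k')): buffer="kkgptj" (len 6), cursors c1@2 c2@2, authorship 12....
After op 4 (move_left): buffer="kkgptj" (len 6), cursors c1@1 c2@1, authorship 12....
After op 5 (move_left): buffer="kkgptj" (len 6), cursors c1@0 c2@0, authorship 12....
After op 6 (add_cursor(4)): buffer="kkgptj" (len 6), cursors c1@0 c2@0 c3@4, authorship 12....
After op 7 (move_left): buffer="kkgptj" (len 6), cursors c1@0 c2@0 c3@3, authorship 12....
After op 8 (delete): buffer="kkptj" (len 5), cursors c1@0 c2@0 c3@2, authorship 12...
Authorship (.=original, N=cursor N): 1 2 . . .
Index 0: author = 1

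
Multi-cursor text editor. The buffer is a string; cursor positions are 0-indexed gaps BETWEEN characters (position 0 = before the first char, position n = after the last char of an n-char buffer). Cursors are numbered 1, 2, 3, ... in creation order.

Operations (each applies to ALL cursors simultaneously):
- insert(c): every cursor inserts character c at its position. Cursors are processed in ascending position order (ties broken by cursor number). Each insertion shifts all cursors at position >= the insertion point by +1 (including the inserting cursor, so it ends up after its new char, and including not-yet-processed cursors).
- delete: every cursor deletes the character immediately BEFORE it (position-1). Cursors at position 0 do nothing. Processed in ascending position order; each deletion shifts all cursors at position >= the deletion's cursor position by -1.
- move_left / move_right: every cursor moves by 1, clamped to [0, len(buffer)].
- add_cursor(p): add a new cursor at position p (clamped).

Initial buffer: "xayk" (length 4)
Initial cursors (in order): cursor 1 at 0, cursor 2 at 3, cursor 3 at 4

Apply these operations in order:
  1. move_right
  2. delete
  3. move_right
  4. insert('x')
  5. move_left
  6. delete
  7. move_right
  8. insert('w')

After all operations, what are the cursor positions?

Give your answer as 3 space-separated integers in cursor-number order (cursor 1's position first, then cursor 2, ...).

After op 1 (move_right): buffer="xayk" (len 4), cursors c1@1 c2@4 c3@4, authorship ....
After op 2 (delete): buffer="a" (len 1), cursors c1@0 c2@1 c3@1, authorship .
After op 3 (move_right): buffer="a" (len 1), cursors c1@1 c2@1 c3@1, authorship .
After op 4 (insert('x')): buffer="axxx" (len 4), cursors c1@4 c2@4 c3@4, authorship .123
After op 5 (move_left): buffer="axxx" (len 4), cursors c1@3 c2@3 c3@3, authorship .123
After op 6 (delete): buffer="x" (len 1), cursors c1@0 c2@0 c3@0, authorship 3
After op 7 (move_right): buffer="x" (len 1), cursors c1@1 c2@1 c3@1, authorship 3
After op 8 (insert('w')): buffer="xwww" (len 4), cursors c1@4 c2@4 c3@4, authorship 3123

Answer: 4 4 4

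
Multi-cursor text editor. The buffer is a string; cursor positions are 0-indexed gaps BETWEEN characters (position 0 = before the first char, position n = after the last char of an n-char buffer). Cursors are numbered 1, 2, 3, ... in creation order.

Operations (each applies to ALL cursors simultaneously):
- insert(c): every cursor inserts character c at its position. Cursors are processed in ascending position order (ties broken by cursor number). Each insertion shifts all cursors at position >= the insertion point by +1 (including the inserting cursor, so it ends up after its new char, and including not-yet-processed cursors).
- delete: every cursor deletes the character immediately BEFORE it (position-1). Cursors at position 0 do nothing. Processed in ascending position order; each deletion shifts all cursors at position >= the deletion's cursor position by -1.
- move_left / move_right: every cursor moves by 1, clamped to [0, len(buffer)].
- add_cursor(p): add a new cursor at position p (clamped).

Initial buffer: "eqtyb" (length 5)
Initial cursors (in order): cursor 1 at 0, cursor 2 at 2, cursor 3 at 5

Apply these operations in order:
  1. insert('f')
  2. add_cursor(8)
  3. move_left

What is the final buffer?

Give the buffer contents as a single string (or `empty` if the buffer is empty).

After op 1 (insert('f')): buffer="feqftybf" (len 8), cursors c1@1 c2@4 c3@8, authorship 1..2...3
After op 2 (add_cursor(8)): buffer="feqftybf" (len 8), cursors c1@1 c2@4 c3@8 c4@8, authorship 1..2...3
After op 3 (move_left): buffer="feqftybf" (len 8), cursors c1@0 c2@3 c3@7 c4@7, authorship 1..2...3

Answer: feqftybf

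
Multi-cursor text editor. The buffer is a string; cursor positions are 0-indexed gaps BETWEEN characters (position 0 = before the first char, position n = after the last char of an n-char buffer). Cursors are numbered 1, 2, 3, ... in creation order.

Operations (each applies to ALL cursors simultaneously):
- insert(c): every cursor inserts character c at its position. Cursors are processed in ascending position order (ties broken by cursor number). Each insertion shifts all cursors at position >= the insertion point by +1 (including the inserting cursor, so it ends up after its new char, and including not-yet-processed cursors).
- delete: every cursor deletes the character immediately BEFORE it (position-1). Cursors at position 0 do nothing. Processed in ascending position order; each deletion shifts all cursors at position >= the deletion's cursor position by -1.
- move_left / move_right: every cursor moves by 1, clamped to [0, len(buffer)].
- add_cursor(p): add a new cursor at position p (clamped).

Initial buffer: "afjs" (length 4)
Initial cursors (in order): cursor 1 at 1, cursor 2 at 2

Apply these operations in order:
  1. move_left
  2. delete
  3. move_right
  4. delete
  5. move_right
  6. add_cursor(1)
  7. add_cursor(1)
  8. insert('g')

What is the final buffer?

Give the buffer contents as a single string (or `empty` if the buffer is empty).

After op 1 (move_left): buffer="afjs" (len 4), cursors c1@0 c2@1, authorship ....
After op 2 (delete): buffer="fjs" (len 3), cursors c1@0 c2@0, authorship ...
After op 3 (move_right): buffer="fjs" (len 3), cursors c1@1 c2@1, authorship ...
After op 4 (delete): buffer="js" (len 2), cursors c1@0 c2@0, authorship ..
After op 5 (move_right): buffer="js" (len 2), cursors c1@1 c2@1, authorship ..
After op 6 (add_cursor(1)): buffer="js" (len 2), cursors c1@1 c2@1 c3@1, authorship ..
After op 7 (add_cursor(1)): buffer="js" (len 2), cursors c1@1 c2@1 c3@1 c4@1, authorship ..
After op 8 (insert('g')): buffer="jggggs" (len 6), cursors c1@5 c2@5 c3@5 c4@5, authorship .1234.

Answer: jggggs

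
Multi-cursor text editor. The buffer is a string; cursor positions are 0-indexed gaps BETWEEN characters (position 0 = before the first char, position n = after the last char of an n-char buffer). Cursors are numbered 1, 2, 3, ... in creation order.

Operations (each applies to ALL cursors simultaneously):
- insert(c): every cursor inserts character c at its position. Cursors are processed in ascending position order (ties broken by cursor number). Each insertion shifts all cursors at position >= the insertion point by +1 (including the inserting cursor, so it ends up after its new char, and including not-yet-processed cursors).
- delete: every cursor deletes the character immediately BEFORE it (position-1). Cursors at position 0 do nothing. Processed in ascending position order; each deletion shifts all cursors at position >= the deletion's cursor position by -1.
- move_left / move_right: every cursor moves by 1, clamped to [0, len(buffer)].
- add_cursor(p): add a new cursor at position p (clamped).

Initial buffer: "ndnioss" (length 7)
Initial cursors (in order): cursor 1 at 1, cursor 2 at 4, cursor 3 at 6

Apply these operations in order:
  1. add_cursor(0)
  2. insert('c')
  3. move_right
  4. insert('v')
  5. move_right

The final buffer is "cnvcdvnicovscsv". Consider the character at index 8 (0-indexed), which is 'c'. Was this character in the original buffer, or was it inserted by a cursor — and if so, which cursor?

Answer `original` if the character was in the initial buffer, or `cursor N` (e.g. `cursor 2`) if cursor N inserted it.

Answer: cursor 2

Derivation:
After op 1 (add_cursor(0)): buffer="ndnioss" (len 7), cursors c4@0 c1@1 c2@4 c3@6, authorship .......
After op 2 (insert('c')): buffer="cncdnicoscs" (len 11), cursors c4@1 c1@3 c2@7 c3@10, authorship 4.1...2..3.
After op 3 (move_right): buffer="cncdnicoscs" (len 11), cursors c4@2 c1@4 c2@8 c3@11, authorship 4.1...2..3.
After op 4 (insert('v')): buffer="cnvcdvnicovscsv" (len 15), cursors c4@3 c1@6 c2@11 c3@15, authorship 4.41.1..2.2.3.3
After op 5 (move_right): buffer="cnvcdvnicovscsv" (len 15), cursors c4@4 c1@7 c2@12 c3@15, authorship 4.41.1..2.2.3.3
Authorship (.=original, N=cursor N): 4 . 4 1 . 1 . . 2 . 2 . 3 . 3
Index 8: author = 2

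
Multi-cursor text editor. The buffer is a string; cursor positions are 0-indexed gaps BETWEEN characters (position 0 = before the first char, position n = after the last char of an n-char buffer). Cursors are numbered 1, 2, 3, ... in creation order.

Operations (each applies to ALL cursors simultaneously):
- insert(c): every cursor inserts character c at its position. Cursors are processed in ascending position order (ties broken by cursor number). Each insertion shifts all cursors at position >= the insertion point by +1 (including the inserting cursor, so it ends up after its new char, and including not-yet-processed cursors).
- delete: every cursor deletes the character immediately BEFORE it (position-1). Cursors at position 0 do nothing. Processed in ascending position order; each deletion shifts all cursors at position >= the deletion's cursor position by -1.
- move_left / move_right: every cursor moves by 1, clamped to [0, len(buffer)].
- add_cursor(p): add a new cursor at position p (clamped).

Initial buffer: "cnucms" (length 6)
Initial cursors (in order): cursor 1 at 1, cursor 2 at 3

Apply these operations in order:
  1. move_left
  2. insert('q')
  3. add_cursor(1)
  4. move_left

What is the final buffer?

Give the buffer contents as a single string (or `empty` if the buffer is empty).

Answer: qcnqucms

Derivation:
After op 1 (move_left): buffer="cnucms" (len 6), cursors c1@0 c2@2, authorship ......
After op 2 (insert('q')): buffer="qcnqucms" (len 8), cursors c1@1 c2@4, authorship 1..2....
After op 3 (add_cursor(1)): buffer="qcnqucms" (len 8), cursors c1@1 c3@1 c2@4, authorship 1..2....
After op 4 (move_left): buffer="qcnqucms" (len 8), cursors c1@0 c3@0 c2@3, authorship 1..2....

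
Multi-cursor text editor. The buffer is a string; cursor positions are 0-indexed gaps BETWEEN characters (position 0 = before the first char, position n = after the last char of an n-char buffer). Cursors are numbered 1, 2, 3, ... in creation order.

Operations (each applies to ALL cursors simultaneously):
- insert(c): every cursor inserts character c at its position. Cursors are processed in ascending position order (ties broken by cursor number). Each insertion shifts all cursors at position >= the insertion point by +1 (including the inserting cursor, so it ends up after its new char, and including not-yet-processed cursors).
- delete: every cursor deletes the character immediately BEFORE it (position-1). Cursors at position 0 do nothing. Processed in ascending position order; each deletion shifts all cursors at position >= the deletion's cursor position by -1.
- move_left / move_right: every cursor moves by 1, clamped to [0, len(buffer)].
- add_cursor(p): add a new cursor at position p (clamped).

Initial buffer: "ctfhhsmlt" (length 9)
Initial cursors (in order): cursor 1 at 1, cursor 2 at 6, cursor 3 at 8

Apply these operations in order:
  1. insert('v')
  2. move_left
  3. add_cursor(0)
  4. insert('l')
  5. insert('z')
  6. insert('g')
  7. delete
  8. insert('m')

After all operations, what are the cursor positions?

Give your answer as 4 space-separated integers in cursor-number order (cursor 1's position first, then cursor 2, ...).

After op 1 (insert('v')): buffer="cvtfhhsvmlvt" (len 12), cursors c1@2 c2@8 c3@11, authorship .1.....2..3.
After op 2 (move_left): buffer="cvtfhhsvmlvt" (len 12), cursors c1@1 c2@7 c3@10, authorship .1.....2..3.
After op 3 (add_cursor(0)): buffer="cvtfhhsvmlvt" (len 12), cursors c4@0 c1@1 c2@7 c3@10, authorship .1.....2..3.
After op 4 (insert('l')): buffer="lclvtfhhslvmllvt" (len 16), cursors c4@1 c1@3 c2@10 c3@14, authorship 4.11.....22..33.
After op 5 (insert('z')): buffer="lzclzvtfhhslzvmllzvt" (len 20), cursors c4@2 c1@5 c2@13 c3@18, authorship 44.111.....222..333.
After op 6 (insert('g')): buffer="lzgclzgvtfhhslzgvmllzgvt" (len 24), cursors c4@3 c1@7 c2@16 c3@22, authorship 444.1111.....2222..3333.
After op 7 (delete): buffer="lzclzvtfhhslzvmllzvt" (len 20), cursors c4@2 c1@5 c2@13 c3@18, authorship 44.111.....222..333.
After op 8 (insert('m')): buffer="lzmclzmvtfhhslzmvmllzmvt" (len 24), cursors c4@3 c1@7 c2@16 c3@22, authorship 444.1111.....2222..3333.

Answer: 7 16 22 3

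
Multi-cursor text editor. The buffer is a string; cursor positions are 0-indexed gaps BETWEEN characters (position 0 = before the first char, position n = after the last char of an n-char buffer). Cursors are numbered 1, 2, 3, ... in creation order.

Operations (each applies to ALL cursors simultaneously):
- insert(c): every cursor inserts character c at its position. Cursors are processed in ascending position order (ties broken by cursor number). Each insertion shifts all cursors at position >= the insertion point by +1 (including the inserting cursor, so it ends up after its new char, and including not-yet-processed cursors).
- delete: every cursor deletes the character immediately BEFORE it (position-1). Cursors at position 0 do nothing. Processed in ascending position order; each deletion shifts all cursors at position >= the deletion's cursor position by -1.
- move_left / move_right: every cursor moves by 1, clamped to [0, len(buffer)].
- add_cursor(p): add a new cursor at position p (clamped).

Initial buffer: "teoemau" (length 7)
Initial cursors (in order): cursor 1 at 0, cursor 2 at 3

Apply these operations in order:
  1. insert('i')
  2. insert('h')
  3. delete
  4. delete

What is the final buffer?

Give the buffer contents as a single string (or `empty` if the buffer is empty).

Answer: teoemau

Derivation:
After op 1 (insert('i')): buffer="iteoiemau" (len 9), cursors c1@1 c2@5, authorship 1...2....
After op 2 (insert('h')): buffer="ihteoihemau" (len 11), cursors c1@2 c2@7, authorship 11...22....
After op 3 (delete): buffer="iteoiemau" (len 9), cursors c1@1 c2@5, authorship 1...2....
After op 4 (delete): buffer="teoemau" (len 7), cursors c1@0 c2@3, authorship .......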